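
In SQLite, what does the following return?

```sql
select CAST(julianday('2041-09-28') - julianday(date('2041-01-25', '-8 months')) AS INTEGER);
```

491

Adding -8 months to 2041-01-25 gives 2040-05-25.
6 days remain in May 2040 after the 25th (31 − 25).
Full months from June 2040 through August 2041 contribute their day counts.
Then 28 days into September 2041.
Total: 6 + 30 + 31 + 31 + 30 + 31 + 30 + 31 + 31 + 28 + 31 + 30 + 31 + 30 + 31 + 31 + 28 = 491.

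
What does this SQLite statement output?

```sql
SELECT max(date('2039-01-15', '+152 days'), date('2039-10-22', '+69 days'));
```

date('2039-01-15', '+152 days') → 2039-06-16.
date('2039-10-22', '+69 days') → 2039-12-30.
Later of the two is 2039-12-30.

2039-12-30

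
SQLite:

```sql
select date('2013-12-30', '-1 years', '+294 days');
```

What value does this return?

2013-10-20

Adding -1 year to 2013-12-30 gives 2012-12-30.
Applying '+294 days' to 2012-12-30: counting 294 days forward gives 2013-10-20.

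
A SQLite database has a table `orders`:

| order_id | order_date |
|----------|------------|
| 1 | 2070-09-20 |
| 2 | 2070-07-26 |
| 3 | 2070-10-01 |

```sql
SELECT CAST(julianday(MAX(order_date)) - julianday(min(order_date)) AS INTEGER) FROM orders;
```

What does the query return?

67

MIN = 2070-07-26, MAX = 2070-10-01.
5 days remain in July 2070 after the 26th (31 − 26).
August 2070: 31 days.
September 2070: 30 days.
Then 1 day into October 2070.
Total: 5 + 31 + 30 + 1 = 67.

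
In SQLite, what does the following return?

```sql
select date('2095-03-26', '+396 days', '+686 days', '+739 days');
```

Applying '+396 days' to 2095-03-26: counting 396 days forward gives 2096-04-25.
Applying '+686 days' to 2096-04-25: counting 686 days forward gives 2098-03-12.
Applying '+739 days' to 2098-03-12: counting 739 days forward gives 2100-03-21.

2100-03-21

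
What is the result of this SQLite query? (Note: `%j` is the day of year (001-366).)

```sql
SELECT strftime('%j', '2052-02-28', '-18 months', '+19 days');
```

First apply '-18 months', '+19 days': 2052-02-28 → 2050-09-16.
Day-of-year for 2050-09-16: days since 2050-01-01 inclusive = 259, zero-padded to 259.

259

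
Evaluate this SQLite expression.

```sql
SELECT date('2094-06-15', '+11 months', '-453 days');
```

Adding +11 months to 2094-06-15 gives 2095-05-15.
Applying '-453 days' to 2095-05-15: counting 453 days back gives 2094-02-16.

2094-02-16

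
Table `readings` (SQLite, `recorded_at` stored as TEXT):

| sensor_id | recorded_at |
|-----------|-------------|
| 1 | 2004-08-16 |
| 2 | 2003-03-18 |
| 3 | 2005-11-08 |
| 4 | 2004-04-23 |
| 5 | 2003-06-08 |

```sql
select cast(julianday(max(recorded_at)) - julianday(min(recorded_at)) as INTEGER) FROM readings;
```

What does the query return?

MIN = 2003-03-18, MAX = 2005-11-08.
13 days remain in March 2003 after the 18th (31 − 18).
Full months from April 2003 through October 2005 contribute their day counts.
Then 8 days into November 2005.
Total: 13 + 30 + 31 + 30 + 31 + 31 + 30 + 31 + 30 + 31 + 31 + 29 + 31 + 30 + 31 + 30 + 31 + 31 + 30 + 31 + 30 + 31 + 31 + 28 + 31 + 30 + 31 + 30 + 31 + 31 + 30 + 31 + 8 = 966.

966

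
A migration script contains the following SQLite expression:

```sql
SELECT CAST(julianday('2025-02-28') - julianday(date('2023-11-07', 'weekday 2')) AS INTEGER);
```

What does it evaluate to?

479

`weekday 2` advances to the next Tuesday; 2023-11-07 is already a Tuesday, so it stays at 2023-11-07.
23 days remain in November 2023 after the 7th (30 − 7).
Full months from December 2023 through January 2025 contribute their day counts.
Then 28 days into February 2025.
Total: 23 + 31 + 31 + 29 + 31 + 30 + 31 + 30 + 31 + 31 + 30 + 31 + 30 + 31 + 31 + 28 = 479.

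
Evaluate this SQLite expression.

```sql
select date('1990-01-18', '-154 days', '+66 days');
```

1989-10-22

Applying '-154 days' to 1990-01-18: counting 154 days back gives 1989-08-17.
Applying '+66 days' to 1989-08-17: counting 66 days forward gives 1989-10-22.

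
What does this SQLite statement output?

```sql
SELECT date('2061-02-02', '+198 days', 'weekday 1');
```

2061-08-22

Applying '+198 days' to 2061-02-02: counting 198 days forward gives 2061-08-19.
`weekday 1` advances to the next Monday; 2061-08-19 is a Friday, so it moves forward to 2061-08-22.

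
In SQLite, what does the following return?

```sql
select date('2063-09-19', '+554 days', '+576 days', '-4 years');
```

2062-10-23

Applying '+554 days' to 2063-09-19: counting 554 days forward gives 2065-03-26.
Applying '+576 days' to 2065-03-26: counting 576 days forward gives 2066-10-23.
Adding -4 years to 2066-10-23 gives 2062-10-23.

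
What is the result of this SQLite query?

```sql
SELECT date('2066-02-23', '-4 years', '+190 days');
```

2062-09-01

Adding -4 years to 2066-02-23 gives 2062-02-23.
Applying '+190 days' to 2062-02-23: counting 190 days forward gives 2062-09-01.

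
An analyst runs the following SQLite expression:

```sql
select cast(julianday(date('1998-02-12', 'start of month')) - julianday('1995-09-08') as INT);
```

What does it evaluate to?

`start of month` rewinds 1998-02-12 to 1998-02-01.
22 days remain in September 1995 after the 8th (30 − 8).
Full months from October 1995 through January 1998 contribute their day counts.
Then 1 day into February 1998.
Total: 22 + 31 + 30 + 31 + 31 + 29 + 31 + 30 + 31 + 30 + 31 + 31 + 30 + 31 + 30 + 31 + 31 + 28 + 31 + 30 + 31 + 30 + 31 + 31 + 30 + 31 + 30 + 31 + 31 + 1 = 877.

877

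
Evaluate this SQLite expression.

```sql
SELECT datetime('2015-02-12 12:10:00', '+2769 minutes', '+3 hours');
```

2015-02-14 13:19:00

2769 minutes = 46h 9m; +2769 minutes from 2015-02-12 12:10:00 is 2015-02-14 10:19:00 (crosses midnight).
+3 hours from 2015-02-14 10:19:00 is 2015-02-14 13:19:00.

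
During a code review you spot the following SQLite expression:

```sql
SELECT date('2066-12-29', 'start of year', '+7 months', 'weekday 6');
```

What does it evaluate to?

2066-08-07

`start of year` rewinds 2066-12-29 to 2066-01-01.
Adding +7 months to 2066-01-01 gives 2066-08-01.
`weekday 6` advances to the next Saturday; 2066-08-01 is a Sunday, so it moves forward to 2066-08-07.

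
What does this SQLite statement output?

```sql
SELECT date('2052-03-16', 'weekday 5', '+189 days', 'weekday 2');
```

`weekday 5` advances to the next Friday; 2052-03-16 is a Saturday, so it moves forward to 2052-03-22.
Applying '+189 days' to 2052-03-22: counting 189 days forward gives 2052-09-27.
`weekday 2` advances to the next Tuesday; 2052-09-27 is a Friday, so it moves forward to 2052-10-01.

2052-10-01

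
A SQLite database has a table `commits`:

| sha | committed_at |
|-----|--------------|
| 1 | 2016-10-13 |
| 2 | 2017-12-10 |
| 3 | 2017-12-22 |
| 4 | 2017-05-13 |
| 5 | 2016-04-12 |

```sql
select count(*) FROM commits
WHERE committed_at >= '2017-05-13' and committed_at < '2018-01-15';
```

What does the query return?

Rows in [2017-05-13, 2018-01-15): 2017-12-10, 2017-12-22, 2017-05-13 → 3 rows.

3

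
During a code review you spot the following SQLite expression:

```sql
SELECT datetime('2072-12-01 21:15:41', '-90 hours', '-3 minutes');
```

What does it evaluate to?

-90 hours from 2072-12-01 21:15:41 is 2072-11-28 03:15:41 (crosses midnight).
-3 minutes from 2072-11-28 03:15:41 is 2072-11-28 03:12:41.

2072-11-28 03:12:41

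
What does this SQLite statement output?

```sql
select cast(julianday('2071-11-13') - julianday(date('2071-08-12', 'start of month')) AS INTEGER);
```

`start of month` rewinds 2071-08-12 to 2071-08-01.
30 days remain in August 2071 after the 1st (31 − 1).
September 2071: 30 days.
October 2071: 31 days.
Then 13 days into November 2071.
Total: 30 + 30 + 31 + 13 = 104.

104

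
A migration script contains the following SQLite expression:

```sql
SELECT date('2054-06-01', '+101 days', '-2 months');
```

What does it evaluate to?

2054-07-10

Applying '+101 days' to 2054-06-01: counting 101 days forward gives 2054-09-10.
Adding -2 months to 2054-09-10 gives 2054-07-10.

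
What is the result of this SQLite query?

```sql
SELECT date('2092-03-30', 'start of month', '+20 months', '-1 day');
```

2093-10-31

`start of month` rewinds 2092-03-30 to 2092-03-01.
Adding +20 months to 2092-03-01 gives 2093-11-01.
Going back 1 day from 2093-11-01 reaches 2093-10-31 (last day of October, 31 days).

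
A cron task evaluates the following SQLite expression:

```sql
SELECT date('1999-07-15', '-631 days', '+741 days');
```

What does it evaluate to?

1999-11-02

Applying '-631 days' to 1999-07-15: counting 631 days back gives 1997-10-22.
Applying '+741 days' to 1997-10-22: counting 741 days forward gives 1999-11-02.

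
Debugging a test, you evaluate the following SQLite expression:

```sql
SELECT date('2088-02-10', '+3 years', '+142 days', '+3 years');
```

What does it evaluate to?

2094-07-02

Adding +3 years to 2088-02-10 gives 2091-02-10.
Applying '+142 days' to 2091-02-10: counting 142 days forward gives 2091-07-02.
Adding +3 years to 2091-07-02 gives 2094-07-02.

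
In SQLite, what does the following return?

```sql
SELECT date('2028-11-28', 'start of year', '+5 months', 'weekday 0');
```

2028-06-04

`start of year` rewinds 2028-11-28 to 2028-01-01.
Adding +5 months to 2028-01-01 gives 2028-06-01.
`weekday 0` advances to the next Sunday; 2028-06-01 is a Thursday, so it moves forward to 2028-06-04.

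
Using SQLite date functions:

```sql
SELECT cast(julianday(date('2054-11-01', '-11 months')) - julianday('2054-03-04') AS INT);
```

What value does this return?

-93

Adding -11 months to 2054-11-01 gives 2053-12-01.
30 days remain in December 2053 after the 1st (31 − 1).
January 2054: 31 days.
February 2054: 28 days.
Then 4 days into March 2054.
Total: 30 + 31 + 28 + 4 = 93.
The subtraction is earlier − later, so the result is −93 → -93.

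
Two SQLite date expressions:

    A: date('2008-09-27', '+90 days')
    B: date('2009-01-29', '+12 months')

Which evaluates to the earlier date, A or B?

A

A = 2008-12-26.
B = 2010-01-29.
A is earlier.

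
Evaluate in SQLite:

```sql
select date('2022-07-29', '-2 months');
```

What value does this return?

2022-05-29

Adding -2 months to 2022-07-29 gives 2022-05-29.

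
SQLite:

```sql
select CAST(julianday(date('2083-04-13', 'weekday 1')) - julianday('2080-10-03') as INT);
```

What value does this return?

928

`weekday 1` advances to the next Monday; 2083-04-13 is a Tuesday, so it moves forward to 2083-04-19.
28 days remain in October 2080 after the 3rd (31 − 3).
Full months from November 2080 through March 2083 contribute their day counts.
Then 19 days into April 2083.
Total: 28 + 30 + 31 + 31 + 28 + 31 + 30 + 31 + 30 + 31 + 31 + 30 + 31 + 30 + 31 + 31 + 28 + 31 + 30 + 31 + 30 + 31 + 31 + 30 + 31 + 30 + 31 + 31 + 28 + 31 + 19 = 928.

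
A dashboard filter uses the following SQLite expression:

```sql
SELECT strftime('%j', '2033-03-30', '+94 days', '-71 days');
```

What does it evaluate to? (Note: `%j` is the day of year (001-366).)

First apply '+94 days', '-71 days': 2033-03-30 → 2033-04-22.
Day-of-year for 2033-04-22: days since 2033-01-01 inclusive = 112, zero-padded to 112.

112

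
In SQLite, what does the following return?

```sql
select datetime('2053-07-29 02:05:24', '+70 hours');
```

+70 hours from 2053-07-29 02:05:24 is 2053-08-01 00:05:24 (crosses midnight).

2053-08-01 00:05:24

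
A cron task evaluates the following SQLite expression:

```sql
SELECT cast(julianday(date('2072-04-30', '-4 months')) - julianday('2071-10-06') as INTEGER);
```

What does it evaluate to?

85

Adding -4 months to 2072-04-30 gives 2071-12-30.
25 days remain in October 2071 after the 6th (31 − 6).
November 2071: 30 days.
Then 30 days into December 2071.
Total: 25 + 30 + 30 = 85.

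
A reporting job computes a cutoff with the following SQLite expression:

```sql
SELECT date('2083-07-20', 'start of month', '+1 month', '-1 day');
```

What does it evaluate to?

2083-07-31

`start of month` rewinds 2083-07-20 to 2083-07-01.
Adding +1 month to 2083-07-01 gives 2083-08-01.
Going back 1 day from 2083-08-01 reaches 2083-07-31 (last day of July, 31 days).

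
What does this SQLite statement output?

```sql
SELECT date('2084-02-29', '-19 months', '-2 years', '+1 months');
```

2080-08-29

Adding -19 months to 2084-02-29 gives 2082-07-29.
Adding -2 years to 2082-07-29 gives 2080-07-29.
Adding +1 month to 2080-07-29 gives 2080-08-29.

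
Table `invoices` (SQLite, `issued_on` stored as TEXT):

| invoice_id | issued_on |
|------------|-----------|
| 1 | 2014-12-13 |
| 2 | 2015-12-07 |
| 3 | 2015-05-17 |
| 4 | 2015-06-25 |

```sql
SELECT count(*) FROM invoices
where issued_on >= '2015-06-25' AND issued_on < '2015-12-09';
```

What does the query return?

Rows in [2015-06-25, 2015-12-09): 2015-12-07, 2015-06-25 → 2 rows.

2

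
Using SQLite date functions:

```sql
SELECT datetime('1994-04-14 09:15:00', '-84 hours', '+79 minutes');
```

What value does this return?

-84 hours from 1994-04-14 09:15:00 is 1994-04-10 21:15:00 (crosses midnight).
79 minutes = 1h 19m; +79 minutes from 1994-04-10 21:15:00 is 1994-04-10 22:34:00.

1994-04-10 22:34:00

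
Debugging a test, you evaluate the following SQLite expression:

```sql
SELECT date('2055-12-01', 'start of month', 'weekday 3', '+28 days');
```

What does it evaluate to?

2055-12-29

`start of month` rewinds 2055-12-01 to 2055-12-01.
`weekday 3` advances to the next Wednesday; 2055-12-01 is already a Wednesday, so it stays at 2055-12-01.
Advancing 28 more days within December lands on 2055-12-29.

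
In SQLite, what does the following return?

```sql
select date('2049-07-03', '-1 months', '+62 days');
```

2049-08-04

Adding -1 month to 2049-07-03 gives 2049-06-03.
Applying '+62 days' to 2049-06-03: counting 62 days forward gives 2049-08-04.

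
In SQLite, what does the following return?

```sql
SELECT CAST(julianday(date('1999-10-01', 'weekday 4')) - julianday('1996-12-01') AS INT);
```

1040

`weekday 4` advances to the next Thursday; 1999-10-01 is a Friday, so it moves forward to 1999-10-07.
30 days remain in December 1996 after the 1st (31 − 1).
Full months from January 1997 through September 1999 contribute their day counts.
Then 7 days into October 1999.
Total: 30 + 31 + 28 + 31 + 30 + 31 + 30 + 31 + 31 + 30 + 31 + 30 + 31 + 31 + 28 + 31 + 30 + 31 + 30 + 31 + 31 + 30 + 31 + 30 + 31 + 31 + 28 + 31 + 30 + 31 + 30 + 31 + 31 + 30 + 7 = 1040.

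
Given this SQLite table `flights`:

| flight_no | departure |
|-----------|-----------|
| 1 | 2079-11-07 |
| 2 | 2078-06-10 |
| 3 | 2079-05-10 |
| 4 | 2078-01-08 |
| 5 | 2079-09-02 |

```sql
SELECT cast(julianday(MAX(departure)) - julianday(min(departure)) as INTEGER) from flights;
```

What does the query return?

MIN = 2078-01-08, MAX = 2079-11-07.
23 days remain in January 2078 after the 8th (31 − 8).
Full months from February 2078 through October 2079 contribute their day counts.
Then 7 days into November 2079.
Total: 23 + 28 + 31 + 30 + 31 + 30 + 31 + 31 + 30 + 31 + 30 + 31 + 31 + 28 + 31 + 30 + 31 + 30 + 31 + 31 + 30 + 31 + 7 = 668.

668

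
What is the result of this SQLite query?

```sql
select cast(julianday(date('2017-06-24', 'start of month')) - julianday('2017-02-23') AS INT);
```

`start of month` rewinds 2017-06-24 to 2017-06-01.
5 days remain in February 2017 after the 23rd (28 − 23).
March 2017: 31 days.
April 2017: 30 days.
May 2017: 31 days.
Then 1 day into June 2017.
Total: 5 + 31 + 30 + 31 + 1 = 98.

98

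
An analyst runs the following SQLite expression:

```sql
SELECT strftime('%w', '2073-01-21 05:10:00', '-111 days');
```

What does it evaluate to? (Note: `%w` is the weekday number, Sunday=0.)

First apply '-111 days': 2073-01-21 05:10:00 → 2072-10-02 05:10:00.
2072-10-02 is a Sunday; with Sunday=0 that is 0.

0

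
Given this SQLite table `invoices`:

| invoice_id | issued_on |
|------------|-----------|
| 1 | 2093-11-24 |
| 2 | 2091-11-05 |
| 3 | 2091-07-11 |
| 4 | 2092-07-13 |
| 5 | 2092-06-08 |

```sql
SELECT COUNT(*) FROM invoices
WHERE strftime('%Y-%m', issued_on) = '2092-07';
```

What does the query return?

1

Rows with year-month 2092-07: 2092-07-13 → 1.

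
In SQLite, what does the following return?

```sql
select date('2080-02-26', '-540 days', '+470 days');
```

Applying '-540 days' to 2080-02-26: counting 540 days back gives 2078-09-04.
Applying '+470 days' to 2078-09-04: counting 470 days forward gives 2079-12-18.

2079-12-18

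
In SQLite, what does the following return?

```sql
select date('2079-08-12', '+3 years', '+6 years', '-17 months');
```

Adding +3 years to 2079-08-12 gives 2082-08-12.
Adding +6 years to 2082-08-12 gives 2088-08-12.
Adding -17 months to 2088-08-12 gives 2087-03-12.

2087-03-12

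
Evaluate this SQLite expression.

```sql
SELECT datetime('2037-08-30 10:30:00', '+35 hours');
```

2037-08-31 21:30:00

+35 hours from 2037-08-30 10:30:00 is 2037-08-31 21:30:00 (crosses midnight).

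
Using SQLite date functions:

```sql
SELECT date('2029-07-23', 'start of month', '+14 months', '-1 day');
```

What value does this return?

2030-08-31

`start of month` rewinds 2029-07-23 to 2029-07-01.
Adding +14 months to 2029-07-01 gives 2030-09-01.
Going back 1 day from 2030-09-01 reaches 2030-08-31 (last day of August, 31 days).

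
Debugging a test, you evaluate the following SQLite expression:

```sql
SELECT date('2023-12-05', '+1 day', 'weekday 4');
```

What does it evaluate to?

Advancing 1 more day within December lands on 2023-12-06.
`weekday 4` advances to the next Thursday; 2023-12-06 is a Wednesday, so it moves forward to 2023-12-07.

2023-12-07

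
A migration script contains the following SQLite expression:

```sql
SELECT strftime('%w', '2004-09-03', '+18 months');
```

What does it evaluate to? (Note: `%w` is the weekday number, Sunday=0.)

First apply '+18 months': 2004-09-03 → 2006-03-03.
2006-03-03 is a Friday; with Sunday=0 that is 5.

5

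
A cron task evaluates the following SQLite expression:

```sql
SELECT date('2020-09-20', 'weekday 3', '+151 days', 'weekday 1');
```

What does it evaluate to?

`weekday 3` advances to the next Wednesday; 2020-09-20 is a Sunday, so it moves forward to 2020-09-23.
Applying '+151 days' to 2020-09-23: counting 151 days forward gives 2021-02-21.
`weekday 1` advances to the next Monday; 2021-02-21 is a Sunday, so it moves forward to 2021-02-22.

2021-02-22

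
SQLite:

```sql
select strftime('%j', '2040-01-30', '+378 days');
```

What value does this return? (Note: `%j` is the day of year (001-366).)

First apply '+378 days': 2040-01-30 → 2041-02-11.
Day-of-year for 2041-02-11: days since 2041-01-01 inclusive = 42, zero-padded to 042.

042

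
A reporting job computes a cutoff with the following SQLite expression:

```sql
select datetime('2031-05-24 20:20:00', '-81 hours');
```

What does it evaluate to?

-81 hours from 2031-05-24 20:20:00 is 2031-05-21 11:20:00 (crosses midnight).

2031-05-21 11:20:00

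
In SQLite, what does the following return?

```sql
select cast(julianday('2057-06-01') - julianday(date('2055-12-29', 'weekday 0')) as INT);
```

516

`weekday 0` advances to the next Sunday; 2055-12-29 is a Wednesday, so it moves forward to 2056-01-02.
29 days remain in January 2056 after the 2nd (31 − 2).
Full months from February 2056 through May 2057 contribute their day counts.
Then 1 day into June 2057.
Total: 29 + 29 + 31 + 30 + 31 + 30 + 31 + 31 + 30 + 31 + 30 + 31 + 31 + 28 + 31 + 30 + 31 + 1 = 516.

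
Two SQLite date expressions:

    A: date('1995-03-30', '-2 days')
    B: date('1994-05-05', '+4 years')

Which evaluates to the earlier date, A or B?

A

A = 1995-03-28.
B = 1998-05-05.
A is earlier.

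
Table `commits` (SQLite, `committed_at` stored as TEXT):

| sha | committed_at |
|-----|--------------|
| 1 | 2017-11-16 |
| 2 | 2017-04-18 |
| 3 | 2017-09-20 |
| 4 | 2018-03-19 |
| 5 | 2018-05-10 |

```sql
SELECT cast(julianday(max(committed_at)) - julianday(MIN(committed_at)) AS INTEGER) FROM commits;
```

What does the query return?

387

MIN = 2017-04-18, MAX = 2018-05-10.
12 days remain in April 2017 after the 18th (30 − 18).
Full months from May 2017 through April 2018 contribute their day counts.
Then 10 days into May 2018.
Total: 12 + 31 + 30 + 31 + 31 + 30 + 31 + 30 + 31 + 31 + 28 + 31 + 30 + 10 = 387.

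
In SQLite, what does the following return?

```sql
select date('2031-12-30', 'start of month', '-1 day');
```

2031-11-30

`start of month` rewinds 2031-12-30 to 2031-12-01.
Going back 1 day from 2031-12-01 reaches 2031-11-30 (last day of November, 30 days).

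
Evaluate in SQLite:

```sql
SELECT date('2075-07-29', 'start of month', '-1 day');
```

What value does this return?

`start of month` rewinds 2075-07-29 to 2075-07-01.
Going back 1 day from 2075-07-01 reaches 2075-06-30 (last day of June, 30 days).

2075-06-30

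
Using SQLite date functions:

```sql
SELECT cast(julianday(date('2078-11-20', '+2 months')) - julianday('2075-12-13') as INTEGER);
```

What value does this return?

1134

Adding +2 months to 2078-11-20 gives 2079-01-20.
18 days remain in December 2075 after the 13th (31 − 13).
Full months from January 2076 through December 2078 contribute their day counts.
Then 20 days into January 2079.
Total: 18 + 31 + 29 + 31 + 30 + 31 + 30 + 31 + 31 + 30 + 31 + 30 + 31 + 31 + 28 + 31 + 30 + 31 + 30 + 31 + 31 + 30 + 31 + 30 + 31 + 31 + 28 + 31 + 30 + 31 + 30 + 31 + 31 + 30 + 31 + 30 + 31 + 20 = 1134.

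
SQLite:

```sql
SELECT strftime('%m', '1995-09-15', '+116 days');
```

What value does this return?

01

First apply '+116 days': 1995-09-15 → 1996-01-09.
`%m` extracts the 2-digit month (01-12): 01.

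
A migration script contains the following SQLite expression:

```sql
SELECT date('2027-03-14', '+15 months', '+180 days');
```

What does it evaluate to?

2028-12-11

Adding +15 months to 2027-03-14 gives 2028-06-14.
Applying '+180 days' to 2028-06-14: counting 180 days forward gives 2028-12-11.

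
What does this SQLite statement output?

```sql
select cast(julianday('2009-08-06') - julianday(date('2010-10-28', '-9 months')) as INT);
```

Adding -9 months to 2010-10-28 gives 2010-01-28.
25 days remain in August 2009 after the 6th (31 − 6).
September 2009: 30 days.
October 2009: 31 days.
November 2009: 30 days.
December 2009: 31 days.
Then 28 days into January 2010.
Total: 25 + 30 + 31 + 30 + 31 + 28 = 175.
The subtraction is earlier − later, so the result is −175 → -175.

-175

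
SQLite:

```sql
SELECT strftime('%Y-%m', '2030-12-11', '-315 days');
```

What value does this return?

First apply '-315 days': 2030-12-11 → 2030-01-30.
`%Y-%m` extracts the year-month: 2030-01.

2030-01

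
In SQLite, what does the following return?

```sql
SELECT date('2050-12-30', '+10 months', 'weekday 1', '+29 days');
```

Adding +10 months to 2050-12-30 gives 2051-10-30.
`weekday 1` advances to the next Monday; 2051-10-30 is already a Monday, so it stays at 2051-10-30.
October 2051 has 31 days; 1 remain after the 30th, so 2 days reach 2051-11-01.
Advancing 27 more days within November lands on 2051-11-28.

2051-11-28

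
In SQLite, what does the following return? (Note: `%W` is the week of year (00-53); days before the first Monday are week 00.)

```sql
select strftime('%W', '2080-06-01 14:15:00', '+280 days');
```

First apply '+280 days': 2080-06-01 14:15:00 → 2081-03-08 14:15:00.
2081-03-08 is a Saturday. SQLite's %W counts Mondays since the year started; the result is 09.

09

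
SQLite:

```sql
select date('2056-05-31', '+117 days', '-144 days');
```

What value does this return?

Applying '+117 days' to 2056-05-31: counting 117 days forward gives 2056-09-25.
Applying '-144 days' to 2056-09-25: counting 144 days back gives 2056-05-04.

2056-05-04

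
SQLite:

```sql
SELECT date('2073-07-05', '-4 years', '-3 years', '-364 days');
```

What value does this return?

2065-07-06

Adding -4 years to 2073-07-05 gives 2069-07-05.
Adding -3 years to 2069-07-05 gives 2066-07-05.
Applying '-364 days' to 2066-07-05: counting 364 days back gives 2065-07-06.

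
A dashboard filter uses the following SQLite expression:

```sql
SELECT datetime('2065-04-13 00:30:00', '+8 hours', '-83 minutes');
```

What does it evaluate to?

2065-04-13 07:07:00

+8 hours from 2065-04-13 00:30:00 is 2065-04-13 08:30:00.
83 minutes = 1h 23m; -83 minutes from 2065-04-13 08:30:00 is 2065-04-13 07:07:00.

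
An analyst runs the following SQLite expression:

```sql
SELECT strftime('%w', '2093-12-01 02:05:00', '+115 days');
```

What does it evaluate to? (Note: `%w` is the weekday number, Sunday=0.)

First apply '+115 days': 2093-12-01 02:05:00 → 2094-03-26 02:05:00.
2094-03-26 is a Friday; with Sunday=0 that is 5.

5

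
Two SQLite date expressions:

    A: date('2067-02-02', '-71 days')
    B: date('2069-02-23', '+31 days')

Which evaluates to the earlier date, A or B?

A

A = 2066-11-23.
B = 2069-03-26.
A is earlier.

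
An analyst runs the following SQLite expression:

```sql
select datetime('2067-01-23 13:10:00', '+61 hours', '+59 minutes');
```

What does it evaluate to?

+61 hours from 2067-01-23 13:10:00 is 2067-01-26 02:10:00 (crosses midnight).
+59 minutes from 2067-01-26 02:10:00 is 2067-01-26 03:09:00.

2067-01-26 03:09:00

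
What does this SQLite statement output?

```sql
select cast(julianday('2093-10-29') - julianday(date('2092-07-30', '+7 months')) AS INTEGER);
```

Adding +7 months to 2092-07-30 targets 2093-02-30. February 2093 has only 28 days, so SQLite normalizes the 2-day overflow forward to 2093-03-02.
29 days remain in March 2093 after the 2nd (31 − 2).
Full months from April 2093 through September 2093 contribute their day counts.
Then 29 days into October 2093.
Total: 29 + 30 + 31 + 30 + 31 + 31 + 30 + 29 = 241.

241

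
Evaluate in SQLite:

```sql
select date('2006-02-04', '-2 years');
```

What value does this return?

Adding -2 years to 2006-02-04 gives 2004-02-04.

2004-02-04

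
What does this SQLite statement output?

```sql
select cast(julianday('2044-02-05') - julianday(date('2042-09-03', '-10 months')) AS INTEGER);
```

824

Adding -10 months to 2042-09-03 gives 2041-11-03.
27 days remain in November 2041 after the 3rd (30 − 3).
Full months from December 2041 through January 2044 contribute their day counts.
Then 5 days into February 2044.
Total: 27 + 31 + 31 + 28 + 31 + 30 + 31 + 30 + 31 + 31 + 30 + 31 + 30 + 31 + 31 + 28 + 31 + 30 + 31 + 30 + 31 + 31 + 30 + 31 + 30 + 31 + 31 + 5 = 824.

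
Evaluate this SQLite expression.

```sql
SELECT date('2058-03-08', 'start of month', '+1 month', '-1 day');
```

`start of month` rewinds 2058-03-08 to 2058-03-01.
Adding +1 month to 2058-03-01 gives 2058-04-01.
Going back 1 day from 2058-04-01 reaches 2058-03-31 (last day of March, 31 days).

2058-03-31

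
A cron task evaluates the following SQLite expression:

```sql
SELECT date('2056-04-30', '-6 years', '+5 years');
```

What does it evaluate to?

Adding -6 years to 2056-04-30 gives 2050-04-30.
Adding +5 years to 2050-04-30 gives 2055-04-30.

2055-04-30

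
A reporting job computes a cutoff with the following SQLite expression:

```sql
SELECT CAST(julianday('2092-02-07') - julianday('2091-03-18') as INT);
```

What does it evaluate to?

13 days remain in March 2091 after the 18th (31 − 18).
Full months from April 2091 through January 2092 contribute their day counts.
Then 7 days into February 2092.
Total: 13 + 30 + 31 + 30 + 31 + 31 + 30 + 31 + 30 + 31 + 31 + 7 = 326.

326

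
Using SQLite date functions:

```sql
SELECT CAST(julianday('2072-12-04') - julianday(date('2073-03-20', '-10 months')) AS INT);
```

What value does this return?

Adding -10 months to 2073-03-20 gives 2072-05-20.
11 days remain in May 2072 after the 20th (31 − 20).
Full months from June 2072 through November 2072 contribute their day counts.
Then 4 days into December 2072.
Total: 11 + 30 + 31 + 31 + 30 + 31 + 30 + 4 = 198.

198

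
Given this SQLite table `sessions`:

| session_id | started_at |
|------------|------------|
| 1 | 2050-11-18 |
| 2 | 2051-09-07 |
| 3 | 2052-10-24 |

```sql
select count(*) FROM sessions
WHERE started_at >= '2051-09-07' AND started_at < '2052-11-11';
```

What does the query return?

2

Rows in [2051-09-07, 2052-11-11): 2051-09-07, 2052-10-24 → 2 rows.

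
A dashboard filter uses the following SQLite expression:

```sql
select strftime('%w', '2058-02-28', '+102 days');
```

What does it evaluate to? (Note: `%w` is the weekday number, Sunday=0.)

1

First apply '+102 days': 2058-02-28 → 2058-06-10.
2058-06-10 is a Monday; with Sunday=0 that is 1.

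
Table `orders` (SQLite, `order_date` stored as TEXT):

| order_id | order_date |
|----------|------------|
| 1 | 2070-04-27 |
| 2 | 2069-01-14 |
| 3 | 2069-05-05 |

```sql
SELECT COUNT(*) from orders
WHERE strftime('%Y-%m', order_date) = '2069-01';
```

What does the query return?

1

Rows with year-month 2069-01: 2069-01-14 → 1.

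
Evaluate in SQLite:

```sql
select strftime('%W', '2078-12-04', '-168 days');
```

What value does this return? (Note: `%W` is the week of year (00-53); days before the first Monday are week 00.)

24

First apply '-168 days': 2078-12-04 → 2078-06-19.
2078-06-19 is a Sunday. SQLite's %W counts Mondays since the year started; the result is 24.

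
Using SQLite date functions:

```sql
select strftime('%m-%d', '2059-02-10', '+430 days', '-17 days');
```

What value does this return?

First apply '+430 days', '-17 days': 2059-02-10 → 2060-03-29.
`%m-%d` extracts the month-day: 03-29.

03-29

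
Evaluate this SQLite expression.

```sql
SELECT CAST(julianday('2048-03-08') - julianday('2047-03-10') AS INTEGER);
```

21 days remain in March 2047 after the 10th (31 − 10).
Full months from April 2047 through February 2048 contribute their day counts.
Then 8 days into March 2048.
Total: 21 + 30 + 31 + 30 + 31 + 31 + 30 + 31 + 30 + 31 + 31 + 29 + 8 = 364.

364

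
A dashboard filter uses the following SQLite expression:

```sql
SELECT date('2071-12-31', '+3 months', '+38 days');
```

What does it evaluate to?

2072-05-08

Adding +3 months to 2071-12-31 gives 2072-03-31.
March 2072 has 31 days; 0 remain after the 31st, so 1 days reach 2072-04-01.
April 2072 has 30 days; 29 remain after the 1st, so 30 days reach 2072-05-01.
Advancing 7 more days within May lands on 2072-05-08.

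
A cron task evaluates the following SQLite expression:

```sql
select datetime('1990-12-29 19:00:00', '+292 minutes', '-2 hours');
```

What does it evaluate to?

1990-12-29 21:52:00

292 minutes = 4h 52m; +292 minutes from 1990-12-29 19:00:00 is 1990-12-29 23:52:00.
-2 hours from 1990-12-29 23:52:00 is 1990-12-29 21:52:00.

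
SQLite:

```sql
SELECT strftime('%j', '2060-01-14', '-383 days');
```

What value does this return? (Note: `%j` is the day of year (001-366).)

361

First apply '-383 days': 2060-01-14 → 2058-12-27.
Day-of-year for 2058-12-27: days since 2058-01-01 inclusive = 361, zero-padded to 361.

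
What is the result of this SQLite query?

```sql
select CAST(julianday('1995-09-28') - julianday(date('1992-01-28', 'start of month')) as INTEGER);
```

1366

`start of month` rewinds 1992-01-28 to 1992-01-01.
30 days remain in January 1992 after the 1st (31 − 1).
Full months from February 1992 through August 1995 contribute their day counts.
Then 28 days into September 1995.
Total: 30 + 29 + 31 + 30 + 31 + 30 + 31 + 31 + 30 + 31 + 30 + 31 + 31 + 28 + 31 + 30 + 31 + 30 + 31 + 31 + 30 + 31 + 30 + 31 + 31 + 28 + 31 + 30 + 31 + 30 + 31 + 31 + 30 + 31 + 30 + 31 + 31 + 28 + 31 + 30 + 31 + 30 + 31 + 31 + 28 = 1366.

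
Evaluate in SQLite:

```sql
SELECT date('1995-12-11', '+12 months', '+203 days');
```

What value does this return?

Adding +12 months to 1995-12-11 gives 1996-12-11.
Applying '+203 days' to 1996-12-11: counting 203 days forward gives 1997-07-02.

1997-07-02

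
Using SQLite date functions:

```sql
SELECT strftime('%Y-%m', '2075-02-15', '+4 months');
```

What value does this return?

First apply '+4 months': 2075-02-15 → 2075-06-15.
`%Y-%m` extracts the year-month: 2075-06.

2075-06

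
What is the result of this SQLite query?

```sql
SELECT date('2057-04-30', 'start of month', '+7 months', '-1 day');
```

`start of month` rewinds 2057-04-30 to 2057-04-01.
Adding +7 months to 2057-04-01 gives 2057-11-01.
Going back 1 day from 2057-11-01 reaches 2057-10-31 (last day of October, 31 days).

2057-10-31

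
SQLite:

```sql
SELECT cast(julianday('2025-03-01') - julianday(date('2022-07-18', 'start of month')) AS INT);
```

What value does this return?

974

`start of month` rewinds 2022-07-18 to 2022-07-01.
30 days remain in July 2022 after the 1st (31 − 1).
Full months from August 2022 through February 2025 contribute their day counts.
Then 1 day into March 2025.
Total: 30 + 31 + 30 + 31 + 30 + 31 + 31 + 28 + 31 + 30 + 31 + 30 + 31 + 31 + 30 + 31 + 30 + 31 + 31 + 29 + 31 + 30 + 31 + 30 + 31 + 31 + 30 + 31 + 30 + 31 + 31 + 28 + 1 = 974.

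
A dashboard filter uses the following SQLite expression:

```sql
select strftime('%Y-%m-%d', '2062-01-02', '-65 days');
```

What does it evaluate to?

2061-10-29

First apply '-65 days': 2062-01-02 → 2061-10-29.
`%Y-%m-%d` extracts the ISO date: 2061-10-29.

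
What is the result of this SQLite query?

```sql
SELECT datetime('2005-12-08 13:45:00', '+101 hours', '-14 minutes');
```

+101 hours from 2005-12-08 13:45:00 is 2005-12-12 18:45:00 (crosses midnight).
-14 minutes from 2005-12-12 18:45:00 is 2005-12-12 18:31:00.

2005-12-12 18:31:00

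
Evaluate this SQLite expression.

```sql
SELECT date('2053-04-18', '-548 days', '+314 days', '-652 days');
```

2050-11-14

Applying '-548 days' to 2053-04-18: counting 548 days back gives 2051-10-18.
Applying '+314 days' to 2051-10-18: counting 314 days forward gives 2052-08-27.
Applying '-652 days' to 2052-08-27: counting 652 days back gives 2050-11-14.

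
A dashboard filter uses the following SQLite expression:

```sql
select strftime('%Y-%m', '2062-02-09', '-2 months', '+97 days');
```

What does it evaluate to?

2062-03

First apply '-2 months', '+97 days': 2062-02-09 → 2062-03-16.
`%Y-%m` extracts the year-month: 2062-03.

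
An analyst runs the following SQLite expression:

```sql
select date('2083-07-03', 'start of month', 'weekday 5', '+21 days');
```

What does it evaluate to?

2083-07-23

`start of month` rewinds 2083-07-03 to 2083-07-01.
`weekday 5` advances to the next Friday; 2083-07-01 is a Thursday, so it moves forward to 2083-07-02.
Advancing 21 more days within July lands on 2083-07-23.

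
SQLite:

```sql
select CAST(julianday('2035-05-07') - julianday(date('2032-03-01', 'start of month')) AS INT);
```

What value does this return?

`start of month` rewinds 2032-03-01 to 2032-03-01.
30 days remain in March 2032 after the 1st (31 − 1).
Full months from April 2032 through April 2035 contribute their day counts.
Then 7 days into May 2035.
Total: 30 + 30 + 31 + 30 + 31 + 31 + 30 + 31 + 30 + 31 + 31 + 28 + 31 + 30 + 31 + 30 + 31 + 31 + 30 + 31 + 30 + 31 + 31 + 28 + 31 + 30 + 31 + 30 + 31 + 31 + 30 + 31 + 30 + 31 + 31 + 28 + 31 + 30 + 7 = 1162.

1162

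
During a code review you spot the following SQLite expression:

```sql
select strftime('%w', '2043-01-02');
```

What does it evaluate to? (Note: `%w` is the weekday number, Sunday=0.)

2043-01-02 is a Friday; with Sunday=0 that is 5.

5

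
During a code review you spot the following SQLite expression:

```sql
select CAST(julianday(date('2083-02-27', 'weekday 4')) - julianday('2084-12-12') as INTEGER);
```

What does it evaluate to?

`weekday 4` advances to the next Thursday; 2083-02-27 is a Saturday, so it moves forward to 2083-03-04.
27 days remain in March 2083 after the 4th (31 − 4).
Full months from April 2083 through November 2084 contribute their day counts.
Then 12 days into December 2084.
Total: 27 + 30 + 31 + 30 + 31 + 31 + 30 + 31 + 30 + 31 + 31 + 29 + 31 + 30 + 31 + 30 + 31 + 31 + 30 + 31 + 30 + 12 = 649.
The subtraction is earlier − later, so the result is −649 → -649.

-649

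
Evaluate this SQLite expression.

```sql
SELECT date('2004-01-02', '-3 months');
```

Adding -3 months to 2004-01-02 gives 2003-10-02.

2003-10-02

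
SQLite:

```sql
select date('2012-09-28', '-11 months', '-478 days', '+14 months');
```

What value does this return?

2011-09-07

Adding -11 months to 2012-09-28 gives 2011-10-28.
Applying '-478 days' to 2011-10-28: counting 478 days back gives 2010-07-07.
Adding +14 months to 2010-07-07 gives 2011-09-07.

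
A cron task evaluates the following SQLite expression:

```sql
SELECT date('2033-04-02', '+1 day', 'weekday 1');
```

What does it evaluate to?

2033-04-04

Advancing 1 more day within April lands on 2033-04-03.
`weekday 1` advances to the next Monday; 2033-04-03 is a Sunday, so it moves forward to 2033-04-04.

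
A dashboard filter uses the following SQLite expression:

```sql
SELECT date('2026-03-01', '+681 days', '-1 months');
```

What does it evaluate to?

2027-12-11

Applying '+681 days' to 2026-03-01: counting 681 days forward gives 2028-01-11.
Adding -1 month to 2028-01-11 gives 2027-12-11.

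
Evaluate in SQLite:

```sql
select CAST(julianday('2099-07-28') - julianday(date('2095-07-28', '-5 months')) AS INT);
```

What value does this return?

1611

Adding -5 months to 2095-07-28 gives 2095-02-28.
0 days remain in February 2095 after the 28th (28 − 28).
Full months from March 2095 through June 2099 contribute their day counts.
Then 28 days into July 2099.
Total: 0 + 31 + 30 + 31 + 30 + 31 + 31 + 30 + 31 + 30 + 31 + 31 + 29 + 31 + 30 + 31 + 30 + 31 + 31 + 30 + 31 + 30 + 31 + 31 + 28 + 31 + 30 + 31 + 30 + 31 + 31 + 30 + 31 + 30 + 31 + 31 + 28 + 31 + 30 + 31 + 30 + 31 + 31 + 30 + 31 + 30 + 31 + 31 + 28 + 31 + 30 + 31 + 30 + 28 = 1611.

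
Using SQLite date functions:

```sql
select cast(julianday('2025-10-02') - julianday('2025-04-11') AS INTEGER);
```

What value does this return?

174

19 days remain in April 2025 after the 11th (30 − 11).
May 2025: 31 days.
June 2025: 30 days.
July 2025: 31 days.
August 2025: 31 days.
September 2025: 30 days.
Then 2 days into October 2025.
Total: 19 + 31 + 30 + 31 + 31 + 30 + 2 = 174.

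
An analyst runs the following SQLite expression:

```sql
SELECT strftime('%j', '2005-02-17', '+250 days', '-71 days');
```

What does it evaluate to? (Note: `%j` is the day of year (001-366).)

227

First apply '+250 days', '-71 days': 2005-02-17 → 2005-08-15.
Day-of-year for 2005-08-15: days since 2005-01-01 inclusive = 227, zero-padded to 227.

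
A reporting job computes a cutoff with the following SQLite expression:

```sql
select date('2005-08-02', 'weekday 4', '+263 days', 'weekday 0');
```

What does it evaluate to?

2006-04-30

`weekday 4` advances to the next Thursday; 2005-08-02 is a Tuesday, so it moves forward to 2005-08-04.
Applying '+263 days' to 2005-08-04: counting 263 days forward gives 2006-04-24.
`weekday 0` advances to the next Sunday; 2006-04-24 is a Monday, so it moves forward to 2006-04-30.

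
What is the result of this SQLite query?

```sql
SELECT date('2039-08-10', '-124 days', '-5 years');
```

Applying '-124 days' to 2039-08-10: counting 124 days back gives 2039-04-08.
Adding -5 years to 2039-04-08 gives 2034-04-08.

2034-04-08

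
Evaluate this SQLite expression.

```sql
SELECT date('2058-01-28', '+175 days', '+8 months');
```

Applying '+175 days' to 2058-01-28: counting 175 days forward gives 2058-07-22.
Adding +8 months to 2058-07-22 gives 2059-03-22.

2059-03-22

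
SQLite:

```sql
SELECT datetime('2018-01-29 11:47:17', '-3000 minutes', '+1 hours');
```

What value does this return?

3000 minutes = 50h 0m; -3000 minutes from 2018-01-29 11:47:17 is 2018-01-27 09:47:17 (crosses midnight).
+1 hours from 2018-01-27 09:47:17 is 2018-01-27 10:47:17.

2018-01-27 10:47:17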